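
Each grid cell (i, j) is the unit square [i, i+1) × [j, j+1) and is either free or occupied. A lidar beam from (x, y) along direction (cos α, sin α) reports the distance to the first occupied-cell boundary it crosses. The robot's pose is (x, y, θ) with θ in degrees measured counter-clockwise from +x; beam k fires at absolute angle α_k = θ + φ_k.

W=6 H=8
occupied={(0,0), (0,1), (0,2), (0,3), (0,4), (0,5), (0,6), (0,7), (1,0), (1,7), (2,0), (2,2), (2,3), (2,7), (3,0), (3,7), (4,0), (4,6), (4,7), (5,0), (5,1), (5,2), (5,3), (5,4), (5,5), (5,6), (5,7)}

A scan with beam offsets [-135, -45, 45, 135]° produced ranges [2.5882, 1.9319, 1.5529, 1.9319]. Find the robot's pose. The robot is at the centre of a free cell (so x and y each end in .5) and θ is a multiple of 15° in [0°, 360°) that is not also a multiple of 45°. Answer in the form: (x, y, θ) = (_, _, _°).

(x, y, θ) = (3.5, 4.5, 300°)

Candidates: 21 free-cell centres × 16 headings = 336 poses. Raycast each; keep the one whose scan matches to 4 dp.
  (4.5, 5.5, 165°): beam 1 = 0.5774 ≠ 2.5882 ✗
  (1.5, 1.5, 285°): beam 1 = 0.5774 ≠ 2.5882 ✗
  (3.5, 5.5, 285°): beam 1 = 2.8868 ≠ 2.5882 ✗
  …
  (3.5, 4.5, 300°): r_1=2.5882, r_2=1.9319, r_3=1.5529, r_4=1.9319 — all match ✓
Unique over the lattice → pose = (3.5, 4.5, 300°).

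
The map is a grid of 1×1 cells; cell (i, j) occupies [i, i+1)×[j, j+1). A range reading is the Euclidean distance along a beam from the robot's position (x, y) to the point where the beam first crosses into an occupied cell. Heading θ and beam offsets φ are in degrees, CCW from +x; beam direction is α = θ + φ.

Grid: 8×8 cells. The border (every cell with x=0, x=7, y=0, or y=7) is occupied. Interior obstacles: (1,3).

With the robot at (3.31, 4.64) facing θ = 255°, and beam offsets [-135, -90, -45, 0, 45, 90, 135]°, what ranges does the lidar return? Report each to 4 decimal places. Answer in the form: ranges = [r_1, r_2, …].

beam 1: φ=-135°, α=120°
  dir = (cos 120°, sin 120°) = (-0.5000, 0.8660); from cell (3,4)
  next x-line at t=0.6200, next y-line at t=0.4157; Δt_x=2.0000, Δt_y=1.1547
    y: enter (3,5) at t=0.4157
    x: enter (2,5) at t=0.6200
    y: enter (2,6) at t=1.5704
    x: enter (1,6) at t=2.6200
    y: enter (1,7) at t=2.7251 ← occupied
  → r_1 = 2.7251
beam 2: φ=-90°, α=165°
  dir = (cos 165°, sin 165°) = (-0.9659, 0.2588); from cell (3,4)
  next x-line at t=0.3209, next y-line at t=1.3909; Δt_x=1.0353, Δt_y=3.8637
    x: enter (2,4) at t=0.3209
    x: enter (1,4) at t=1.3562
    y: enter (1,5) at t=1.3909
    x: enter (0,5) at t=2.3915 ← occupied
  → r_2 = 2.3915
beam 3: φ=-45°, α=210°
  dir = (cos 210°, sin 210°) = (-0.8660, -0.5000); from cell (3,4)
  next x-line at t=0.3580, next y-line at t=1.2800; Δt_x=1.1547, Δt_y=2.0000
    x: enter (2,4) at t=0.3580
    y: enter (2,3) at t=1.2800
    x: enter (1,3) at t=1.5127 ← occupied
  → r_3 = 1.5127
beam 4: φ=0°, α=255°
  dir = (cos 255°, sin 255°) = (-0.2588, -0.9659); from cell (3,4)
  next x-line at t=1.1977, next y-line at t=0.6626; Δt_x=3.8637, Δt_y=1.0353
    y: enter (3,3) at t=0.6626
    x: enter (2,3) at t=1.1977
    y: enter (2,2) at t=1.6979
    y: enter (2,1) at t=2.7331
    y: enter (2,0) at t=3.7684 ← occupied
  → r_4 = 3.7684
beam 5: φ=45°, α=300°
  dir = (cos 300°, sin 300°) = (0.5000, -0.8660); from cell (3,4)
  next x-line at t=1.3800, next y-line at t=0.7390; Δt_x=2.0000, Δt_y=1.1547
    y: enter (3,3) at t=0.7390
    x: enter (4,3) at t=1.3800
    y: enter (4,2) at t=1.8937
    y: enter (4,1) at t=3.0484
    x: enter (5,1) at t=3.3800
    y: enter (5,0) at t=4.2031 ← occupied
  → r_5 = 4.2031
beam 6: φ=90°, α=345°
  dir = (cos 345°, sin 345°) = (0.9659, -0.2588); from cell (3,4)
  next x-line at t=0.7143, next y-line at t=2.4728; Δt_x=1.0353, Δt_y=3.8637
    x: enter (4,4) at t=0.7143
    x: enter (5,4) at t=1.7496
    y: enter (5,3) at t=2.4728
    x: enter (6,3) at t=2.7849
    x: enter (7,3) at t=3.8202 ← occupied
  → r_6 = 3.8202
beam 7: φ=135°, α=30°
  dir = (cos 30°, sin 30°) = (0.8660, 0.5000); from cell (3,4)
  next x-line at t=0.7967, next y-line at t=0.7200; Δt_x=1.1547, Δt_y=2.0000
    y: enter (3,5) at t=0.7200
    x: enter (4,5) at t=0.7967
    x: enter (5,5) at t=1.9514
    y: enter (5,6) at t=2.7200
    x: enter (6,6) at t=3.1061
    x: enter (7,6) at t=4.2608 ← occupied
  → r_7 = 4.2608

ranges = [2.7251, 2.3915, 1.5127, 3.7684, 4.2031, 3.8202, 4.2608]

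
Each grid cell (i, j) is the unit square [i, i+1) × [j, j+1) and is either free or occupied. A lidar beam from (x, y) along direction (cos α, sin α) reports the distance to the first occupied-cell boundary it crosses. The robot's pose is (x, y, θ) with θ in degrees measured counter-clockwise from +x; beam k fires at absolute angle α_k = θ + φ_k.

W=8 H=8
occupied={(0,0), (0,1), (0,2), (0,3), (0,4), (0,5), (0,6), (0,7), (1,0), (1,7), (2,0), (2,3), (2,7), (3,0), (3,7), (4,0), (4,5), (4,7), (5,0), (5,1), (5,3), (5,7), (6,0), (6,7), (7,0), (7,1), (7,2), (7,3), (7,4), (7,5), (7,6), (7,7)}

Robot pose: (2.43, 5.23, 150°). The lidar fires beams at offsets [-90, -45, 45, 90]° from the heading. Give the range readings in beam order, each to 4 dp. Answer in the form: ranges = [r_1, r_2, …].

ranges = [2.0438, 1.8324, 1.4804, 2.8600]

beam 1: φ=-90°, α=60°
  dir = (cos 60°, sin 60°) = (0.5000, 0.8660); from cell (2,5)
  next x-line at t=1.1400, next y-line at t=0.8891; Δt_x=2.0000, Δt_y=1.1547
    y: enter (2,6) at t=0.8891
    x: enter (3,6) at t=1.1400
    y: enter (3,7) at t=2.0438 ← occupied
  → r_1 = 2.0438
beam 2: φ=-45°, α=105°
  dir = (cos 105°, sin 105°) = (-0.2588, 0.9659); from cell (2,5)
  next x-line at t=1.6614, next y-line at t=0.7972; Δt_x=3.8637, Δt_y=1.0353
    y: enter (2,6) at t=0.7972
    x: enter (1,6) at t=1.6614
    y: enter (1,7) at t=1.8324 ← occupied
  → r_2 = 1.8324
beam 3: φ=45°, α=195°
  dir = (cos 195°, sin 195°) = (-0.9659, -0.2588); from cell (2,5)
  next x-line at t=0.4452, next y-line at t=0.8887; Δt_x=1.0353, Δt_y=3.8637
    x: enter (1,5) at t=0.4452
    y: enter (1,4) at t=0.8887
    x: enter (0,4) at t=1.4804 ← occupied
  → r_3 = 1.4804
beam 4: φ=90°, α=240°
  dir = (cos 240°, sin 240°) = (-0.5000, -0.8660); from cell (2,5)
  next x-line at t=0.8600, next y-line at t=0.2656; Δt_x=2.0000, Δt_y=1.1547
    y: enter (2,4) at t=0.2656
    x: enter (1,4) at t=0.8600
    y: enter (1,3) at t=1.4203
    y: enter (1,2) at t=2.5750
    x: enter (0,2) at t=2.8600 ← occupied
  → r_4 = 2.8600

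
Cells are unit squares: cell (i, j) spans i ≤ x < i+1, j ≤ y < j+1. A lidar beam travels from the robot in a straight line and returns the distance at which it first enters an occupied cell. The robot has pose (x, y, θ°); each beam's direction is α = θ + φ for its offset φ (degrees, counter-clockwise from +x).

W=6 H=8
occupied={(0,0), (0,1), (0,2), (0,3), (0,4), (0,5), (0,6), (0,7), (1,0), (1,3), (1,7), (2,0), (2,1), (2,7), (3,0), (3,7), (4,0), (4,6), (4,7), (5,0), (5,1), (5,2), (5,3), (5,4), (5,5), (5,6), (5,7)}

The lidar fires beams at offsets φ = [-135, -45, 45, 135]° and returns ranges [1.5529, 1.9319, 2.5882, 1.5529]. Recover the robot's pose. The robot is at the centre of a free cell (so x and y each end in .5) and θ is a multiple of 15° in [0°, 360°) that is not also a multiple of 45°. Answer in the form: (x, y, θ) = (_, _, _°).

Enumerate (i+0.5, j+0.5, θ) over the 21 free cells and 16 admissible headings. For each, cast all 4 beams and compare to the given ranges.
  (3.5, 4.5, 15°): beam 1 = 2.8868 ≠ 1.5529 ✗
  (3.5, 4.5, 75°): beam 1 = 3.0000 ≠ 1.5529 ✗
  (4.5, 1.5, 330°): beam 2 = 0.5176 ≠ 1.9319 ✗
  (1.5, 1.5, 15°): beam 1 = 0.5774 ≠ 1.5529 ✗
  …
  (2.5, 5.5, 300°): r_1=1.5529, r_2=1.9319, r_3=2.5882, r_4=1.5529 — all match ✓
No second candidate reproduces the full scan.

(x, y, θ) = (2.5, 5.5, 300°)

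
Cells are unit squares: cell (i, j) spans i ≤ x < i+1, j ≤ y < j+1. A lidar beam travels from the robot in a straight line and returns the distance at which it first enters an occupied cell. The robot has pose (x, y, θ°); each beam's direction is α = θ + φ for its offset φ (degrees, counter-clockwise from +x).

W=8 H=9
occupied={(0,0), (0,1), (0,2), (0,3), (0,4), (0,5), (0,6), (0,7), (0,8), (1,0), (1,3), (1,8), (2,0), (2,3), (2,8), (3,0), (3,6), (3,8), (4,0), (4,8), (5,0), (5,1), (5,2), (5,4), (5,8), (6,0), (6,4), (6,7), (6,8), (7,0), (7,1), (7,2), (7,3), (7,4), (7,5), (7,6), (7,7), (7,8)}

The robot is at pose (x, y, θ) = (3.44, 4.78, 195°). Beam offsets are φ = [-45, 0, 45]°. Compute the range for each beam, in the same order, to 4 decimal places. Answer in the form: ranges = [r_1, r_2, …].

beam 1: φ=-45°, α=150°
  cosα=-0.8660 sinα=0.5000 | (3,4) | tMaxX 0.5081 tMaxY 0.4400 | tΔX 1.1547 tΔY 2.0000
    t=0.4400 [y] (3,5)
    t=0.5081 [x] (2,5)
    t=1.6628 [x] (1,5)
    t=2.4400 [y] (1,6)
    t=2.8175 [x] (0,6) — stop
  → r_1 = 2.8175
beam 2: φ=0°, α=195°
  cosα=-0.9659 sinα=-0.2588 | (3,4) | tMaxX 0.4555 tMaxY 3.0137 | tΔX 1.0353 tΔY 3.8637
    t=0.4555 [x] (2,4)
    t=1.4908 [x] (1,4)
    t=2.5261 [x] (0,4) — stop
  → r_2 = 2.5261
beam 3: φ=45°, α=240°
  cosα=-0.5000 sinα=-0.8660 | (3,4) | tMaxX 0.8800 tMaxY 0.9007 | tΔX 2.0000 tΔY 1.1547
    t=0.8800 [x] (2,4)
    t=0.9007 [y] (2,3) — stop
  → r_3 = 0.9007

ranges = [2.8175, 2.5261, 0.9007]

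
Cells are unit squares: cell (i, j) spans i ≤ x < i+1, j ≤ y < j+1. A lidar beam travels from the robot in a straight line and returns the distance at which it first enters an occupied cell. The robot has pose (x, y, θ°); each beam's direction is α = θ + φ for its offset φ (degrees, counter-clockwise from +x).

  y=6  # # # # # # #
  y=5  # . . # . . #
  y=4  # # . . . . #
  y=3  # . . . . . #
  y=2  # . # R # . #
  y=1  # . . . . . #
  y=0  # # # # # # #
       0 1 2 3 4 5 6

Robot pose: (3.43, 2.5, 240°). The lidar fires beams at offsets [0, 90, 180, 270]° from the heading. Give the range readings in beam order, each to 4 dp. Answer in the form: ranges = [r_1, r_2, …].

ranges = [1.7321, 0.6582, 4.0415, 0.4965]

beam 1: φ=0°, α=240°
  dir = (cos 240°, sin 240°) = (-0.5000, -0.8660); from cell (3,2)
  next x-line at t=0.8600, next y-line at t=0.5774; Δt_x=2.0000, Δt_y=1.1547
    y: enter (3,1) at t=0.5774
    x: enter (2,1) at t=0.8600
    y: enter (2,0) at t=1.7321 ← occupied
  → r_1 = 1.7321
beam 2: φ=90°, α=330°
  dir = (cos 330°, sin 330°) = (0.8660, -0.5000); from cell (3,2)
  next x-line at t=0.6582, next y-line at t=1.0000; Δt_x=1.1547, Δt_y=2.0000
    x: enter (4,2) at t=0.6582 ← occupied
  → r_2 = 0.6582
beam 3: φ=180°, α=60°
  dir = (cos 60°, sin 60°) = (0.5000, 0.8660); from cell (3,2)
  next x-line at t=1.1400, next y-line at t=0.5774; Δt_x=2.0000, Δt_y=1.1547
    y: enter (3,3) at t=0.5774
    x: enter (4,3) at t=1.1400
    y: enter (4,4) at t=1.7321
    y: enter (4,5) at t=2.8868
    x: enter (5,5) at t=3.1400
    y: enter (5,6) at t=4.0415 ← occupied
  → r_3 = 4.0415
beam 4: φ=270°, α=150°
  dir = (cos 150°, sin 150°) = (-0.8660, 0.5000); from cell (3,2)
  next x-line at t=0.4965, next y-line at t=1.0000; Δt_x=1.1547, Δt_y=2.0000
    x: enter (2,2) at t=0.4965 ← occupied
  → r_4 = 0.4965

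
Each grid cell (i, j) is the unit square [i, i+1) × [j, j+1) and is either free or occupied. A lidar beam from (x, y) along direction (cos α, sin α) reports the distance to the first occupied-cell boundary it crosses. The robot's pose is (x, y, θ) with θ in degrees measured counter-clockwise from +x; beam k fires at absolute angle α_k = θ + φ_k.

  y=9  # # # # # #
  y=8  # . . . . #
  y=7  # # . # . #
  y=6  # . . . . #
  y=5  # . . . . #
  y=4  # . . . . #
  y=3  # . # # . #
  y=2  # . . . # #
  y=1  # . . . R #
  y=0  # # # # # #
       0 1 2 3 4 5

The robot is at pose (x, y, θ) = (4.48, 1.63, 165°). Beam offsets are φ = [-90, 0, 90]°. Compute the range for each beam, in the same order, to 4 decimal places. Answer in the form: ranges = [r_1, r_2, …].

ranges = [0.3831, 3.6028, 0.6522]

beam 1: φ=-90°, α=75°
  cosα=0.2588 sinα=0.9659 | (4,1) | tMaxX 2.0091 tMaxY 0.3831 | tΔX 3.8637 tΔY 1.0353
    t=0.3831 [y] (4,2) — stop
  → r_1 = 0.3831
beam 2: φ=0°, α=165°
  cosα=-0.9659 sinα=0.2588 | (4,1) | tMaxX 0.4969 tMaxY 1.4296 | tΔX 1.0353 tΔY 3.8637
    t=0.4969 [x] (3,1)
    t=1.4296 [y] (3,2)
    t=1.5322 [x] (2,2)
    t=2.5675 [x] (1,2)
    t=3.6028 [x] (0,2) — stop
  → r_2 = 3.6028
beam 3: φ=90°, α=255°
  cosα=-0.2588 sinα=-0.9659 | (4,1) | tMaxX 1.8546 tMaxY 0.6522 | tΔX 3.8637 tΔY 1.0353
    t=0.6522 [y] (4,0) — stop
  → r_3 = 0.6522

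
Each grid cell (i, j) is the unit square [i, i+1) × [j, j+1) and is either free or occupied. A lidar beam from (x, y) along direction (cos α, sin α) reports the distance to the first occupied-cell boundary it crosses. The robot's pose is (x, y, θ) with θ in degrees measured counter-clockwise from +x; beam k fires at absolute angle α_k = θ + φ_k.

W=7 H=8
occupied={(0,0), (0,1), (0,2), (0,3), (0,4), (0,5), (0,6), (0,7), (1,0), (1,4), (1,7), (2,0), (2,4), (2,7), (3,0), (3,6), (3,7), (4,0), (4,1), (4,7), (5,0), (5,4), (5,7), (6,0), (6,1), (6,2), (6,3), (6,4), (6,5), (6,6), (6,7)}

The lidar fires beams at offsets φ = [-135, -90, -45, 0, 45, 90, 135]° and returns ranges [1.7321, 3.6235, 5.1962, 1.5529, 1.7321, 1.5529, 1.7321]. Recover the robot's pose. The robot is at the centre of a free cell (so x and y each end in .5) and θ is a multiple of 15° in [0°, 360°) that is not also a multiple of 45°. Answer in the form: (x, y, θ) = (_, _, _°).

(x, y, θ) = (2.5, 2.5, 105°)

Enumerate (i+0.5, j+0.5, θ) over the 25 free cells and 16 admissible headings. For each, cast all 7 beams and compare to the given ranges.
  (3.5, 2.5, 195°): beam 1 = 5.0000 ≠ 1.7321 ✗
  (1.5, 3.5, 150°): beam 1 = 3.6235 ≠ 1.7321 ✗
  (3.5, 3.5, 30°): beam 1 = 2.5882 ≠ 1.7321 ✗
  (5.5, 5.5, 285°): beam 2 = 2.5882 ≠ 3.6235 ✗
  …
  (2.5, 2.5, 105°): r_1=1.7321, r_2=3.6235, r_3=5.1962, r_4=1.5529, r_5=1.7321, r_6=1.5529, r_7=1.7321 — all match ✓
Only this pose fits every beam.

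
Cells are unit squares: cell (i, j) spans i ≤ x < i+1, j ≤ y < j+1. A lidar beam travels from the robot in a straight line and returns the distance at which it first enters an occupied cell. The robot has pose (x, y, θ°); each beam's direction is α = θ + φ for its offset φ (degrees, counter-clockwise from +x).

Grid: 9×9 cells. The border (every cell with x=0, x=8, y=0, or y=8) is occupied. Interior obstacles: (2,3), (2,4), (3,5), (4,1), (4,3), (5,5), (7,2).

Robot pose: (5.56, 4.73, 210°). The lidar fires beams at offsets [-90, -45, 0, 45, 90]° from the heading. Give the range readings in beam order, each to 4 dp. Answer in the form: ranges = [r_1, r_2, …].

ranges = [0.3118, 1.6150, 1.4600, 2.8263, 2.8800]

beam 1: φ=-90°, α=120°
  d=(-0.5000,0.8660)  start (5,4)  tX=1.1200 tY=0.3118  stride 1/|dx|=2.0000 1/|dy|=1.1547
    cross y-line → (5,5), t=0.3118 (wall)
  → r_1 = 0.3118
beam 2: φ=-45°, α=165°
  d=(-0.9659,0.2588)  start (5,4)  tX=0.5798 tY=1.0432  stride 1/|dx|=1.0353 1/|dy|=3.8637
    cross x-line → (4,4), t=0.5798
    cross y-line → (4,5), t=1.0432
    cross x-line → (3,5), t=1.6150 (wall)
  → r_2 = 1.6150
beam 3: φ=0°, α=210°
  d=(-0.8660,-0.5000)  start (5,4)  tX=0.6466 tY=1.4600  stride 1/|dx|=1.1547 1/|dy|=2.0000
    cross x-line → (4,4), t=0.6466
    cross y-line → (4,3), t=1.4600 (wall)
  → r_3 = 1.4600
beam 4: φ=45°, α=255°
  d=(-0.2588,-0.9659)  start (5,4)  tX=2.1637 tY=0.7558  stride 1/|dx|=3.8637 1/|dy|=1.0353
    cross y-line → (5,3), t=0.7558
    cross y-line → (5,2), t=1.7910
    cross x-line → (4,2), t=2.1637
    cross y-line → (4,1), t=2.8263 (wall)
  → r_4 = 2.8263
beam 5: φ=90°, α=300°
  d=(0.5000,-0.8660)  start (5,4)  tX=0.8800 tY=0.8429  stride 1/|dx|=2.0000 1/|dy|=1.1547
    cross y-line → (5,3), t=0.8429
    cross x-line → (6,3), t=0.8800
    cross y-line → (6,2), t=1.9976
    cross x-line → (7,2), t=2.8800 (wall)
  → r_5 = 2.8800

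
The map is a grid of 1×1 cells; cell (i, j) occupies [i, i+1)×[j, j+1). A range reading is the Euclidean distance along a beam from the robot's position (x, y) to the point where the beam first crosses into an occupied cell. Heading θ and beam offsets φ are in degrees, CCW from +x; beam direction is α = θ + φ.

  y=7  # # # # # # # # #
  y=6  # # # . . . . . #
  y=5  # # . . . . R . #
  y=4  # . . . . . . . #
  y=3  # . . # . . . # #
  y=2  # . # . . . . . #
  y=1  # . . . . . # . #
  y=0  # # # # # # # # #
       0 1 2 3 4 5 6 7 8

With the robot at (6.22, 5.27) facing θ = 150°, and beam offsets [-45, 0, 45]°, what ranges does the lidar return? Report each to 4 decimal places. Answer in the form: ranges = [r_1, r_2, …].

beam 1: φ=-45°, α=105°
  direction (-0.2588, 0.9659); cell (6,5); t to first gridline: x 0.8500, y 0.7558 (then +3.8637 / +1.0353)
    (6,6) via y @ 0.7558
    (5,6) via x @ 0.8500
    (5,7) via y @ 1.7910  # hit
  → r_1 = 1.7910
beam 2: φ=0°, α=150°
  direction (-0.8660, 0.5000); cell (6,5); t to first gridline: x 0.2540, y 1.4600 (then +1.1547 / +2.0000)
    (5,5) via x @ 0.2540
    (4,5) via x @ 1.4087
    (4,6) via y @ 1.4600
    (3,6) via x @ 2.5634
    (3,7) via y @ 3.4600  # hit
  → r_2 = 3.4600
beam 3: φ=45°, α=195°
  direction (-0.9659, -0.2588); cell (6,5); t to first gridline: x 0.2278, y 1.0432 (then +1.0353 / +3.8637)
    (5,5) via x @ 0.2278
    (5,4) via y @ 1.0432
    (4,4) via x @ 1.2630
    (3,4) via x @ 2.2983
    (2,4) via x @ 3.3336
    (1,4) via x @ 4.3689
    (1,3) via y @ 4.9069
    (0,3) via x @ 5.4041  # hit
  → r_3 = 5.4041

ranges = [1.7910, 3.4600, 5.4041]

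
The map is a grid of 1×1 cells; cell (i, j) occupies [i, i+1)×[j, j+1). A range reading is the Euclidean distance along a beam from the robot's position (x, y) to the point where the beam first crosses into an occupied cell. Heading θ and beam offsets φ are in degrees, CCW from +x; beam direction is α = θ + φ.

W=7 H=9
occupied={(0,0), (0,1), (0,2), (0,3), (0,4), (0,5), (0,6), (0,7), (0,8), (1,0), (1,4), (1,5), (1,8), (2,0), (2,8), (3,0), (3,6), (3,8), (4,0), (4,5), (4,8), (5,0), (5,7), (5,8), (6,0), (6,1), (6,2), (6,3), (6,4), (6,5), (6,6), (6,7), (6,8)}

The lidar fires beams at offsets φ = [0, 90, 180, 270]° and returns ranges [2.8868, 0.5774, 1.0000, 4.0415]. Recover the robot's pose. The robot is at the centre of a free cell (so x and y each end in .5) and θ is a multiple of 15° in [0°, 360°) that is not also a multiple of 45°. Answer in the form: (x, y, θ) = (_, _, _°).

(x, y, θ) = (5.5, 3.5, 240°)

The pose lattice has 30·16 = 480 candidates. Test each by forward raycasting.
  (2.5, 6.5, 285°): beam 1 = 5.6940 ≠ 2.8868 ✗
  (4.5, 3.5, 105°): beam 1 = 1.5529 ≠ 2.8868 ✗
  (5.5, 5.5, 120°): beam 4 = 0.5774 ≠ 4.0415 ✗
  (4.5, 1.5, 120°): beam 1 = 5.0000 ≠ 2.8868 ✗
  …
  (5.5, 3.5, 240°): r_1=2.8868, r_2=0.5774, r_3=1.0000, r_4=4.0415 — all match ✓
Only this pose fits every beam.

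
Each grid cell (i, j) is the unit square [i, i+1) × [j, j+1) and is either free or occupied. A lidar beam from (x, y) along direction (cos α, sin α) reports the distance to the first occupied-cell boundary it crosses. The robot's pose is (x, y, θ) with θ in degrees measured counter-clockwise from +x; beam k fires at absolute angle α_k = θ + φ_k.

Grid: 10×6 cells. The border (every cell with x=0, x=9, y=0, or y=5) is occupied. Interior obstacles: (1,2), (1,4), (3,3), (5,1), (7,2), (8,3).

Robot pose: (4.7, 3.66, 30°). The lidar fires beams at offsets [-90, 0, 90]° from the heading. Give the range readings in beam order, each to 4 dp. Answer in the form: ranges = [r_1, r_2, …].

ranges = [1.9168, 2.6800, 1.5473]

beam 1: φ=-90°, α=300°
  direction (0.5000, -0.8660); cell (4,3); t to first gridline: x 0.6000, y 0.7621 (then +2.0000 / +1.1547)
    (5,3) via x @ 0.6000
    (5,2) via y @ 0.7621
    (5,1) via y @ 1.9168  # hit
  → r_1 = 1.9168
beam 2: φ=0°, α=30°
  direction (0.8660, 0.5000); cell (4,3); t to first gridline: x 0.3464, y 0.6800 (then +1.1547 / +2.0000)
    (5,3) via x @ 0.3464
    (5,4) via y @ 0.6800
    (6,4) via x @ 1.5011
    (7,4) via x @ 2.6558
    (7,5) via y @ 2.6800  # hit
  → r_2 = 2.6800
beam 3: φ=90°, α=120°
  direction (-0.5000, 0.8660); cell (4,3); t to first gridline: x 1.4000, y 0.3926 (then +2.0000 / +1.1547)
    (4,4) via y @ 0.3926
    (3,4) via x @ 1.4000
    (3,5) via y @ 1.5473  # hit
  → r_3 = 1.5473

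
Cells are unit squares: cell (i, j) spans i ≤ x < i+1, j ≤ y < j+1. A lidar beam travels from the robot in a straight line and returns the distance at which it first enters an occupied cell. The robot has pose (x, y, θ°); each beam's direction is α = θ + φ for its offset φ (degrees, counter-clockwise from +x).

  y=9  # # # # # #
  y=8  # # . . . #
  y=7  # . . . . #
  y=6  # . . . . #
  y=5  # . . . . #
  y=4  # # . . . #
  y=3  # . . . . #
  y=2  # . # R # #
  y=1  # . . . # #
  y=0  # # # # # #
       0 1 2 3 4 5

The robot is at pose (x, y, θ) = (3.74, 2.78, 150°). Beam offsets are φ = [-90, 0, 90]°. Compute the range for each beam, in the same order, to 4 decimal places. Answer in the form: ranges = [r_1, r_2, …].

ranges = [2.5200, 2.4400, 2.0554]

beam 1: φ=-90°, α=60°
  cosα=0.5000 sinα=0.8660 | (3,2) | tMaxX 0.5200 tMaxY 0.2540 | tΔX 2.0000 tΔY 1.1547
    t=0.2540 [y] (3,3)
    t=0.5200 [x] (4,3)
    t=1.4087 [y] (4,4)
    t=2.5200 [x] (5,4) — stop
  → r_1 = 2.5200
beam 2: φ=0°, α=150°
  cosα=-0.8660 sinα=0.5000 | (3,2) | tMaxX 0.8545 tMaxY 0.4400 | tΔX 1.1547 tΔY 2.0000
    t=0.4400 [y] (3,3)
    t=0.8545 [x] (2,3)
    t=2.0092 [x] (1,3)
    t=2.4400 [y] (1,4) — stop
  → r_2 = 2.4400
beam 3: φ=90°, α=240°
  cosα=-0.5000 sinα=-0.8660 | (3,2) | tMaxX 1.4800 tMaxY 0.9007 | tΔX 2.0000 tΔY 1.1547
    t=0.9007 [y] (3,1)
    t=1.4800 [x] (2,1)
    t=2.0554 [y] (2,0) — stop
  → r_3 = 2.0554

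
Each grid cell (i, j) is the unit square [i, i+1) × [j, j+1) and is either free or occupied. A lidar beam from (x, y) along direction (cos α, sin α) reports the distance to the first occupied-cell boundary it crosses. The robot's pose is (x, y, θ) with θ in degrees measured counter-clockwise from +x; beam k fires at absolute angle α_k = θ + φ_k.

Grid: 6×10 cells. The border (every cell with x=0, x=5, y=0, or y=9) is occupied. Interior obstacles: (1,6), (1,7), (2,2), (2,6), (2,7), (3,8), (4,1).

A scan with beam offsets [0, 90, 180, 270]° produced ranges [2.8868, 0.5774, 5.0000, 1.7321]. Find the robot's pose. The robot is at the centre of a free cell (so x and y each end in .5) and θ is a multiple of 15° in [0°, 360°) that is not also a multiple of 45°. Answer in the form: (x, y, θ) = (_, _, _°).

(x, y, θ) = (3.5, 6.5, 60°)

The pose lattice has 25·16 = 400 candidates. Test each by forward raycasting.
  (1.5, 5.5, 15°): beam 1 = 3.6235 ≠ 2.8868 ✗
  (4.5, 3.5, 255°): beam 1 = 1.5529 ≠ 2.8868 ✗
  (2.5, 5.5, 150°): beam 1 = 1.0000 ≠ 2.8868 ✗
  (3.5, 7.5, 240°): beam 1 = 1.0000 ≠ 2.8868 ✗
  …
  (3.5, 6.5, 60°): r_1=2.8868, r_2=0.5774, r_3=5.0000, r_4=1.7321 — all match ✓
Only this pose fits every beam.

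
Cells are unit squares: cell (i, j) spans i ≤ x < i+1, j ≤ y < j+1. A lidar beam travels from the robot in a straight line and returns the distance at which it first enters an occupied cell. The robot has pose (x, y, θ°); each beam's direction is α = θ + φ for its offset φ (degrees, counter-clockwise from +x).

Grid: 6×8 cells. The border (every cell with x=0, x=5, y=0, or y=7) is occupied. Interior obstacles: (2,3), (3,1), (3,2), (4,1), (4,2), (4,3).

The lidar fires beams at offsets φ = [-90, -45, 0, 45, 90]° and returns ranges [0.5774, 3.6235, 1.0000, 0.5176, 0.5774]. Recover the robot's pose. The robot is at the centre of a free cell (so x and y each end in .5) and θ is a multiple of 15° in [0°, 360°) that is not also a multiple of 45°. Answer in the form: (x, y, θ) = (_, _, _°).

Candidates: 18 free-cell centres × 16 headings = 288 poses. Raycast each; keep the one whose scan matches to 4 dp.
  (2.5, 6.5, 15°): beam 1 = 3.6235 ≠ 0.5774 ✗
  (1.5, 5.5, 300°): beam 2 = 1.9319 ≠ 3.6235 ✗
  (1.5, 3.5, 75°): beam 1 = 0.5176 ≠ 0.5774 ✗
  …
  (1.5, 3.5, 120°): r_1=0.5774, r_2=3.6235, r_3=1.0000, r_4=0.5176, r_5=0.5774 — all match ✓
Only this pose fits every beam.

(x, y, θ) = (1.5, 3.5, 120°)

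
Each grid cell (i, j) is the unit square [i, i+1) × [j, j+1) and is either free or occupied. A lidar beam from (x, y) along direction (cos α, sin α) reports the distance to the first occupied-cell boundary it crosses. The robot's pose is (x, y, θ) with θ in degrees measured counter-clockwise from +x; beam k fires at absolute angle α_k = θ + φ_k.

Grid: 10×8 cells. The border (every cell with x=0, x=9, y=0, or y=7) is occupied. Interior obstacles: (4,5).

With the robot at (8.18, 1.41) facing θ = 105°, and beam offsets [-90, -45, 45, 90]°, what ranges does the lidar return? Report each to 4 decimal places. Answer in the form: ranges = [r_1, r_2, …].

ranges = [0.8489, 1.6400, 8.2907, 1.5841]

beam 1: φ=-90°, α=15°
  cosα=0.9659 sinα=0.2588 | (8,1) | tMaxX 0.8489 tMaxY 2.2796 | tΔX 1.0353 tΔY 3.8637
    t=0.8489 [x] (9,1) — stop
  → r_1 = 0.8489
beam 2: φ=-45°, α=60°
  cosα=0.5000 sinα=0.8660 | (8,1) | tMaxX 1.6400 tMaxY 0.6813 | tΔX 2.0000 tΔY 1.1547
    t=0.6813 [y] (8,2)
    t=1.6400 [x] (9,2) — stop
  → r_2 = 1.6400
beam 3: φ=45°, α=150°
  cosα=-0.8660 sinα=0.5000 | (8,1) | tMaxX 0.2078 tMaxY 1.1800 | tΔX 1.1547 tΔY 2.0000
    t=0.2078 [x] (7,1)
    t=1.1800 [y] (7,2)
    t=1.3625 [x] (6,2)
    t=2.5172 [x] (5,2)
    t=3.1800 [y] (5,3)
    t=3.6719 [x] (4,3)
    t=4.8266 [x] (3,3)
    t=5.1800 [y] (3,4)
    t=5.9813 [x] (2,4)
    t=7.1360 [x] (1,4)
    t=7.1800 [y] (1,5)
    t=8.2907 [x] (0,5) — stop
  → r_3 = 8.2907
beam 4: φ=90°, α=195°
  cosα=-0.9659 sinα=-0.2588 | (8,1) | tMaxX 0.1863 tMaxY 1.5841 | tΔX 1.0353 tΔY 3.8637
    t=0.1863 [x] (7,1)
    t=1.2216 [x] (6,1)
    t=1.5841 [y] (6,0) — stop
  → r_4 = 1.5841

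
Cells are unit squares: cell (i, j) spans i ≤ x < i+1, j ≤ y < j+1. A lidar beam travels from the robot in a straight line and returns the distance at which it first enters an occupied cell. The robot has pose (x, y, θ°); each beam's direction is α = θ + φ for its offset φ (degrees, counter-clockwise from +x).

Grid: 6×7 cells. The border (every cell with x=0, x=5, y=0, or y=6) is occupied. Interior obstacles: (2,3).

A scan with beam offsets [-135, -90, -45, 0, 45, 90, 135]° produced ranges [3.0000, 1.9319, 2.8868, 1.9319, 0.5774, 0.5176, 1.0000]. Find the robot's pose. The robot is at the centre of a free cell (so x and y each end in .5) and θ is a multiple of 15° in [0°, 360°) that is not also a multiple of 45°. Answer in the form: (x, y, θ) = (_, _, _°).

Enumerate (i+0.5, j+0.5, θ) over the 19 free cells and 16 admissible headings. For each, cast all 7 beams and compare to the given ranges.
  (3.5, 1.5, 15°): beam 1 = 0.5774 ≠ 3.0000 ✗
  (4.5, 2.5, 345°): beam 2 = 1.5529 ≠ 1.9319 ✗
  (1.5, 3.5, 210°): beam 1 = 2.5882 ≠ 3.0000 ✗
  (1.5, 3.5, 240°): beam 1 = 1.9319 ≠ 3.0000 ✗
  (2.5, 5.5, 30°): beam 1 = 1.5529 ≠ 3.0000 ✗
  …
  (3.5, 1.5, 195°): r_1=3.0000, r_2=1.9319, r_3=2.8868, r_4=1.9319, r_5=0.5774, r_6=0.5176, r_7=1.0000 — all match ✓
Unique over the lattice → pose = (3.5, 1.5, 195°).

(x, y, θ) = (3.5, 1.5, 195°)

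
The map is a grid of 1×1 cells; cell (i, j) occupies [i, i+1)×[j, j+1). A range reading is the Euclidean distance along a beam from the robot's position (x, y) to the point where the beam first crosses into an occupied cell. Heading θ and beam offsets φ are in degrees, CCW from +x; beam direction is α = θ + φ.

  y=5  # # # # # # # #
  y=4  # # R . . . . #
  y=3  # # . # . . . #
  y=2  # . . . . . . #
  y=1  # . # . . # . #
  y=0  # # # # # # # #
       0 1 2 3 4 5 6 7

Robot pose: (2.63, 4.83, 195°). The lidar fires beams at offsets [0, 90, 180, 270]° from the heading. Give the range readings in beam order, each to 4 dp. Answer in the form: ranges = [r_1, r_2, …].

ranges = [0.6522, 1.4296, 0.6568, 0.1760]

beam 1: φ=0°, α=195°
  direction (-0.9659, -0.2588); cell (2,4); t to first gridline: x 0.6522, y 3.2069 (then +1.0353 / +3.8637)
    (1,4) via x @ 0.6522  # hit
  → r_1 = 0.6522
beam 2: φ=90°, α=285°
  direction (0.2588, -0.9659); cell (2,4); t to first gridline: x 1.4296, y 0.8593 (then +3.8637 / +1.0353)
    (2,3) via y @ 0.8593
    (3,3) via x @ 1.4296  # hit
  → r_2 = 1.4296
beam 3: φ=180°, α=15°
  direction (0.9659, 0.2588); cell (2,4); t to first gridline: x 0.3831, y 0.6568 (then +1.0353 / +3.8637)
    (3,4) via x @ 0.3831
    (3,5) via y @ 0.6568  # hit
  → r_3 = 0.6568
beam 4: φ=270°, α=105°
  direction (-0.2588, 0.9659); cell (2,4); t to first gridline: x 2.4341, y 0.1760 (then +3.8637 / +1.0353)
    (2,5) via y @ 0.1760  # hit
  → r_4 = 0.1760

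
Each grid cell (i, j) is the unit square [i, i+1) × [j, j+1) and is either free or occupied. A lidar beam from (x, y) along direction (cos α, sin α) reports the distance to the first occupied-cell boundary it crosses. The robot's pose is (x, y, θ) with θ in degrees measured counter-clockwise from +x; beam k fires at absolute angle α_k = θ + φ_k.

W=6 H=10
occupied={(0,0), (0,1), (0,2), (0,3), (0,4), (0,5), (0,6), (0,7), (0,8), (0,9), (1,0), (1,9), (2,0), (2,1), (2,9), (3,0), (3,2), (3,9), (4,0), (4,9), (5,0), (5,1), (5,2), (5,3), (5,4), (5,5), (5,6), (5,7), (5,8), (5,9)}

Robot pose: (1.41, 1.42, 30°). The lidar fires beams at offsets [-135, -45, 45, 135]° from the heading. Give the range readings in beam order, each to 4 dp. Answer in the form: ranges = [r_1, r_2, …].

ranges = [0.4348, 0.6108, 7.8474, 0.4245]

beam 1: φ=-135°, α=255°
  dir = (cos 255°, sin 255°) = (-0.2588, -0.9659); from cell (1,1)
  next x-line at t=1.5841, next y-line at t=0.4348; Δt_x=3.8637, Δt_y=1.0353
    y: enter (1,0) at t=0.4348 ← occupied
  → r_1 = 0.4348
beam 2: φ=-45°, α=345°
  dir = (cos 345°, sin 345°) = (0.9659, -0.2588); from cell (1,1)
  next x-line at t=0.6108, next y-line at t=1.6228; Δt_x=1.0353, Δt_y=3.8637
    x: enter (2,1) at t=0.6108 ← occupied
  → r_2 = 0.6108
beam 3: φ=45°, α=75°
  dir = (cos 75°, sin 75°) = (0.2588, 0.9659); from cell (1,1)
  next x-line at t=2.2796, next y-line at t=0.6005; Δt_x=3.8637, Δt_y=1.0353
    y: enter (1,2) at t=0.6005
    y: enter (1,3) at t=1.6357
    x: enter (2,3) at t=2.2796
    y: enter (2,4) at t=2.6710
    y: enter (2,5) at t=3.7063
    y: enter (2,6) at t=4.7416
    y: enter (2,7) at t=5.7768
    x: enter (3,7) at t=6.1433
    y: enter (3,8) at t=6.8121
    y: enter (3,9) at t=7.8474 ← occupied
  → r_3 = 7.8474
beam 4: φ=135°, α=165°
  dir = (cos 165°, sin 165°) = (-0.9659, 0.2588); from cell (1,1)
  next x-line at t=0.4245, next y-line at t=2.2409; Δt_x=1.0353, Δt_y=3.8637
    x: enter (0,1) at t=0.4245 ← occupied
  → r_4 = 0.4245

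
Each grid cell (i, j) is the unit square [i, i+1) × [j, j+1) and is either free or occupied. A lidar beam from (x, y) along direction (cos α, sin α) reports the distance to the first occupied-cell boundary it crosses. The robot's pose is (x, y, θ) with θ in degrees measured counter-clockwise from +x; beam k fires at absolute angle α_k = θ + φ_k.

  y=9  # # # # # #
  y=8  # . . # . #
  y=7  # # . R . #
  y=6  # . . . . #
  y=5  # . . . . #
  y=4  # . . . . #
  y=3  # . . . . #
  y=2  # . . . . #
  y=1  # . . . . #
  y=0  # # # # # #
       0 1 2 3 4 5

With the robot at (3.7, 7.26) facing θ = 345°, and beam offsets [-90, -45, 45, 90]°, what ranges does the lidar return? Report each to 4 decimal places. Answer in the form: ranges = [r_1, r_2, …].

beam 1: φ=-90°, α=255°
  cosα=-0.2588 sinα=-0.9659 | (3,7) | tMaxX 2.7046 tMaxY 0.2692 | tΔX 3.8637 tΔY 1.0353
    t=0.2692 [y] (3,6)
    t=1.3044 [y] (3,5)
    t=2.3397 [y] (3,4)
    t=2.7046 [x] (2,4)
    t=3.3750 [y] (2,3)
    t=4.4103 [y] (2,2)
    t=5.4456 [y] (2,1)
    t=6.4808 [y] (2,0) — stop
  → r_1 = 6.4808
beam 2: φ=-45°, α=300°
  cosα=0.5000 sinα=-0.8660 | (3,7) | tMaxX 0.6000 tMaxY 0.3002 | tΔX 2.0000 tΔY 1.1547
    t=0.3002 [y] (3,6)
    t=0.6000 [x] (4,6)
    t=1.4549 [y] (4,5)
    t=2.6000 [x] (5,5) — stop
  → r_2 = 2.6000
beam 3: φ=45°, α=30°
  cosα=0.8660 sinα=0.5000 | (3,7) | tMaxX 0.3464 tMaxY 1.4800 | tΔX 1.1547 tΔY 2.0000
    t=0.3464 [x] (4,7)
    t=1.4800 [y] (4,8)
    t=1.5011 [x] (5,8) — stop
  → r_3 = 1.5011
beam 4: φ=90°, α=75°
  cosα=0.2588 sinα=0.9659 | (3,7) | tMaxX 1.1591 tMaxY 0.7661 | tΔX 3.8637 tΔY 1.0353
    t=0.7661 [y] (3,8) — stop
  → r_4 = 0.7661

ranges = [6.4808, 2.6000, 1.5011, 0.7661]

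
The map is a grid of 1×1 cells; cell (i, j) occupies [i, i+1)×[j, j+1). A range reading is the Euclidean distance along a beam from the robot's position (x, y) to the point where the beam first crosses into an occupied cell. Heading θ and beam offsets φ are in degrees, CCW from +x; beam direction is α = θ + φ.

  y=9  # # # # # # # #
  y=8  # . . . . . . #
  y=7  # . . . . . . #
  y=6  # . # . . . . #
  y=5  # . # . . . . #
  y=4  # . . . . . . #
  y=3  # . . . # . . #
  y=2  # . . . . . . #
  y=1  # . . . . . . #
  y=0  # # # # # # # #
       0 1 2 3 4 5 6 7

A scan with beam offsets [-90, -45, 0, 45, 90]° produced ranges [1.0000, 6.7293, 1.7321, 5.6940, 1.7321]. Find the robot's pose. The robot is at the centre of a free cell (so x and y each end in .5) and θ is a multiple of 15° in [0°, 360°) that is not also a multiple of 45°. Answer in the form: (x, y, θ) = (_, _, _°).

Enumerate (i+0.5, j+0.5, θ) over the 45 free cells and 16 admissible headings. For each, cast all 5 beams and compare to the given ranges.
  (1.5, 8.5, 285°): beam 1 = 0.5176 ≠ 1.0000 ✗
  (3.5, 3.5, 165°): beam 1 = 5.6940 ≠ 1.0000 ✗
  (5.5, 4.5, 165°): beam 1 = 4.6587 ≠ 1.0000 ✗
  (6.5, 7.5, 15°): beam 1 = 1.9319 ≠ 1.0000 ✗
  (1.5, 5.5, 285°): beam 1 = 0.5176 ≠ 1.0000 ✗
  …
  (6.5, 2.5, 150°): r_1=1.0000, r_2=6.7293, r_3=1.7321, r_4=5.6940, r_5=1.7321 — all match ✓
Only this pose fits every beam.

(x, y, θ) = (6.5, 2.5, 150°)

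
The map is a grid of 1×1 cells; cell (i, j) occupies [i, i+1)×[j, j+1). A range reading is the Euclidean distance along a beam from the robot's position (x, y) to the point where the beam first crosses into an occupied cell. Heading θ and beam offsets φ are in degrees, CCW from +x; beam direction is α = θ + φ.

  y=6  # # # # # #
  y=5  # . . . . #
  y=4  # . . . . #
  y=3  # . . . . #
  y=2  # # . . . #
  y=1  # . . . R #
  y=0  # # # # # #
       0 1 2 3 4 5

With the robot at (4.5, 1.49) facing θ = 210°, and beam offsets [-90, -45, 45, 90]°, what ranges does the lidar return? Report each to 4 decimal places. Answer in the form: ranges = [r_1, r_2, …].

beam 1: φ=-90°, α=120°
  cosα=-0.5000 sinα=0.8660 | (4,1) | tMaxX 1.0000 tMaxY 0.5889 | tΔX 2.0000 tΔY 1.1547
    t=0.5889 [y] (4,2)
    t=1.0000 [x] (3,2)
    t=1.7436 [y] (3,3)
    t=2.8983 [y] (3,4)
    t=3.0000 [x] (2,4)
    t=4.0530 [y] (2,5)
    t=5.0000 [x] (1,5)
    t=5.2077 [y] (1,6) — stop
  → r_1 = 5.2077
beam 2: φ=-45°, α=165°
  cosα=-0.9659 sinα=0.2588 | (4,1) | tMaxX 0.5176 tMaxY 1.9705 | tΔX 1.0353 tΔY 3.8637
    t=0.5176 [x] (3,1)
    t=1.5529 [x] (2,1)
    t=1.9705 [y] (2,2)
    t=2.5882 [x] (1,2) — stop
  → r_2 = 2.5882
beam 3: φ=45°, α=255°
  cosα=-0.2588 sinα=-0.9659 | (4,1) | tMaxX 1.9319 tMaxY 0.5073 | tΔX 3.8637 tΔY 1.0353
    t=0.5073 [y] (4,0) — stop
  → r_3 = 0.5073
beam 4: φ=90°, α=300°
  cosα=0.5000 sinα=-0.8660 | (4,1) | tMaxX 1.0000 tMaxY 0.5658 | tΔX 2.0000 tΔY 1.1547
    t=0.5658 [y] (4,0) — stop
  → r_4 = 0.5658

ranges = [5.2077, 2.5882, 0.5073, 0.5658]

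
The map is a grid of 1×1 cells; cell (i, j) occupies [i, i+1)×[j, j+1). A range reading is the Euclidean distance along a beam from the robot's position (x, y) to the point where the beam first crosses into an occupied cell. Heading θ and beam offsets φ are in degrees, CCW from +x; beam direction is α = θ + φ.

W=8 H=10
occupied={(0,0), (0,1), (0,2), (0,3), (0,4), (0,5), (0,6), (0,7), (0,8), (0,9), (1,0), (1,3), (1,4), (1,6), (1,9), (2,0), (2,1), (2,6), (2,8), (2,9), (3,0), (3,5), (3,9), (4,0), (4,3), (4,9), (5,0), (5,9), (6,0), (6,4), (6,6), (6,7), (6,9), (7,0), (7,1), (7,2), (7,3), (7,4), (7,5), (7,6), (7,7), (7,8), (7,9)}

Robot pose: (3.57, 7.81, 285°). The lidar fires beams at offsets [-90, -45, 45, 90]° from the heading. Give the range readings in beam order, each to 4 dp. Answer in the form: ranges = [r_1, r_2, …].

ranges = [2.6607, 1.1400, 2.8059, 3.5510]

beam 1: φ=-90°, α=195°
  direction (-0.9659, -0.2588); cell (3,7); t to first gridline: x 0.5901, y 3.1296 (then +1.0353 / +3.8637)
    (2,7) via x @ 0.5901
    (1,7) via x @ 1.6254
    (0,7) via x @ 2.6607  # hit
  → r_1 = 2.6607
beam 2: φ=-45°, α=240°
  direction (-0.5000, -0.8660); cell (3,7); t to first gridline: x 1.1400, y 0.9353 (then +2.0000 / +1.1547)
    (3,6) via y @ 0.9353
    (2,6) via x @ 1.1400  # hit
  → r_2 = 1.1400
beam 3: φ=45°, α=330°
  direction (0.8660, -0.5000); cell (3,7); t to first gridline: x 0.4965, y 1.6200 (then +1.1547 / +2.0000)
    (4,7) via x @ 0.4965
    (4,6) via y @ 1.6200
    (5,6) via x @ 1.6512
    (6,6) via x @ 2.8059  # hit
  → r_3 = 2.8059
beam 4: φ=90°, α=15°
  direction (0.9659, 0.2588); cell (3,7); t to first gridline: x 0.4452, y 0.7341 (then +1.0353 / +3.8637)
    (4,7) via x @ 0.4452
    (4,8) via y @ 0.7341
    (5,8) via x @ 1.4804
    (6,8) via x @ 2.5157
    (7,8) via x @ 3.5510  # hit
  → r_4 = 3.5510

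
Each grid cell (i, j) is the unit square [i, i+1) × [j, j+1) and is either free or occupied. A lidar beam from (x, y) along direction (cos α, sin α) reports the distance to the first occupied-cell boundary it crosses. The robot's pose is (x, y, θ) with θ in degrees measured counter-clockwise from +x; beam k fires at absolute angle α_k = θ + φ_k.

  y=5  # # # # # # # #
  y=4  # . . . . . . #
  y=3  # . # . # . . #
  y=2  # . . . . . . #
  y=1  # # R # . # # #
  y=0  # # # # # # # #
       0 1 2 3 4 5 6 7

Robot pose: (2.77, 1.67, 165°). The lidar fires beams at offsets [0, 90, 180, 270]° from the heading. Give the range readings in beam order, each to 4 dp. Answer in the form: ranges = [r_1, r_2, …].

ranges = [0.7972, 0.6936, 0.2381, 3.4475]

beam 1: φ=0°, α=165°
  dir = (cos 165°, sin 165°) = (-0.9659, 0.2588); from cell (2,1)
  next x-line at t=0.7972, next y-line at t=1.2750; Δt_x=1.0353, Δt_y=3.8637
    x: enter (1,1) at t=0.7972 ← occupied
  → r_1 = 0.7972
beam 2: φ=90°, α=255°
  dir = (cos 255°, sin 255°) = (-0.2588, -0.9659); from cell (2,1)
  next x-line at t=2.9751, next y-line at t=0.6936; Δt_x=3.8637, Δt_y=1.0353
    y: enter (2,0) at t=0.6936 ← occupied
  → r_2 = 0.6936
beam 3: φ=180°, α=345°
  dir = (cos 345°, sin 345°) = (0.9659, -0.2588); from cell (2,1)
  next x-line at t=0.2381, next y-line at t=2.5887; Δt_x=1.0353, Δt_y=3.8637
    x: enter (3,1) at t=0.2381 ← occupied
  → r_3 = 0.2381
beam 4: φ=270°, α=75°
  dir = (cos 75°, sin 75°) = (0.2588, 0.9659); from cell (2,1)
  next x-line at t=0.8887, next y-line at t=0.3416; Δt_x=3.8637, Δt_y=1.0353
    y: enter (2,2) at t=0.3416
    x: enter (3,2) at t=0.8887
    y: enter (3,3) at t=1.3769
    y: enter (3,4) at t=2.4122
    y: enter (3,5) at t=3.4475 ← occupied
  → r_4 = 3.4475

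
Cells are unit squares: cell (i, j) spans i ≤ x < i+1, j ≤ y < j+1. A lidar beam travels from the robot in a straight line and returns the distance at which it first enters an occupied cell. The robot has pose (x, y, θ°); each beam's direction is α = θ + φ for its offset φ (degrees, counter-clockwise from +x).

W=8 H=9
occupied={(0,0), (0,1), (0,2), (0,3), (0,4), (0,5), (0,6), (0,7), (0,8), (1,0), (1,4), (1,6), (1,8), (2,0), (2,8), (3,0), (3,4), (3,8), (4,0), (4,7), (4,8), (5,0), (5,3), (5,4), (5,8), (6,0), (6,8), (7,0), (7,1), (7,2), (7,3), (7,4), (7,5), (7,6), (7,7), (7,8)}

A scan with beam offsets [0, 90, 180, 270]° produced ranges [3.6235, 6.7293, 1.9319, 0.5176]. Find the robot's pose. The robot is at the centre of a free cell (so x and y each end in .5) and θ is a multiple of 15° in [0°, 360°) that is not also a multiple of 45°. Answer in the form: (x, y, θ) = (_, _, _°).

(x, y, θ) = (3.5, 1.5, 15°)

The pose lattice has 36·16 = 576 candidates. Test each by forward raycasting.
  (6.5, 5.5, 300°): beam 1 = 1.0000 ≠ 3.6235 ✗
  (1.5, 1.5, 255°): beam 1 = 0.5176 ≠ 3.6235 ✗
  (5.5, 6.5, 240°): beam 1 = 6.3509 ≠ 3.6235 ✗
  …
  (3.5, 1.5, 15°): r_1=3.6235, r_2=6.7293, r_3=1.9319, r_4=0.5176 — all match ✓
Unique over the lattice → pose = (3.5, 1.5, 15°).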